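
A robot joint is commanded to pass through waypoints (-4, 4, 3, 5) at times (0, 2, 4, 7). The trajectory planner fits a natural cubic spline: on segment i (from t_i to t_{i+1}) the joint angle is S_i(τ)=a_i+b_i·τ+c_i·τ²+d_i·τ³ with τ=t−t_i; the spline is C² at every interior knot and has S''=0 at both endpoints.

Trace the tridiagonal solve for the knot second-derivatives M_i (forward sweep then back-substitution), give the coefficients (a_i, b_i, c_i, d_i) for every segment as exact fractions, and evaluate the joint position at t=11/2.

Δ: Δ0=4, Δ1=-1/2, Δ2=2/3
row 1: diag=8, rhs=-27; c'=1/4, d'=-27/8
row 2: denom=10−2·1/4=19/2; d'=(7−2·-27/8)/(19/2)=55/38
back: M2=55/38
back: M1=-27/8−1/4·55/38=-71/19
M: M0=0, M1=-71/19, M2=55/38, M3=0
seg 0: a=-4, c=M0/2=0, d=(M1−M0)/(6·2)=-71/228, b=Δ0−h0·(2M0+M1)/6=299/57
seg 1: a=4, c=M1/2=-71/38, d=(M2−M1)/(6·2)=197/456, b=Δ1−h1·(2M1+M2)/6=86/57
seg 2: a=3, c=M2/2=55/76, d=(M3−M2)/(6·3)=-55/684, b=Δ2−h2·(2M2+M3)/6=-89/114
t_q=11/2 → seg 2, τ=3/2; S=3+-89/114·τ+55/76·τ²+-55/684·τ³=1937/608

  seg 0: a=-4 b=299/57 c=0 d=-71/228
  seg 1: a=4 b=86/57 c=-71/38 d=197/456
  seg 2: a=3 b=-89/114 c=55/76 d=-55/684
S(11/2) = 1937/608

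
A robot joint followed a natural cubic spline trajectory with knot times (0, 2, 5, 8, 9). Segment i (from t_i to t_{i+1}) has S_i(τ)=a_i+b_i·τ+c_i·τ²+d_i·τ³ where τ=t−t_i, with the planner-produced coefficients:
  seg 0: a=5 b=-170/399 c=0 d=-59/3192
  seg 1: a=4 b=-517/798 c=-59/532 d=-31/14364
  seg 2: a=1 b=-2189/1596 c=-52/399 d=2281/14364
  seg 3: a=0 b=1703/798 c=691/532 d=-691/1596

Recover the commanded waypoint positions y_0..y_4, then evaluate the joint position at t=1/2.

y_0 = S_0(0) = a_0 = 5
y_1 = S_1(0) = a_1 = 4
y_2 = S_2(0) = a_2 = 1
y_3 = S_3(0) = a_3 = 0
y_4 = S_3(1) = 3
t_q=1/2 is in segment 0 (τ=1/2); S_0(τ)=40727/8512

y_0=5 y_1=4 y_2=1 y_3=0 y_4=3
S(1/2) = 40727/8512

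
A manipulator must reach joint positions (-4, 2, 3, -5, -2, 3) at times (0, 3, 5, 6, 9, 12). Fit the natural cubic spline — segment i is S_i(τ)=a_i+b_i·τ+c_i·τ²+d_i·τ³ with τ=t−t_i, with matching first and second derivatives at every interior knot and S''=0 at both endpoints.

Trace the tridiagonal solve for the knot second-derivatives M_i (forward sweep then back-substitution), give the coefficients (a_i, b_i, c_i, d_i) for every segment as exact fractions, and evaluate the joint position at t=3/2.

Δ: Δ0=2, Δ1=1/2, Δ2=-8, Δ3=1, Δ4=5/3
row 1: diag=10, rhs=-9; c'=1/5, d'=-9/10
row 2: denom=6−2·1/5=28/5; d'=(-51−2·-9/10)/(28/5)=-123/14
row 3: denom=8−1·5/28=219/28; d'=(54−1·-123/14)/(219/28)=586/73
row 4: denom=12−3·28/73=792/73; d'=(4−3·586/73)/(792/73)=-733/396
back: M4=-733/396
back: M3=586/73−28/73·-733/396=865/99
back: M2=-123/14−5/28·865/99=-4097/396
back: M1=-9/10−1/5·-4097/396=463/396
M: M0=0, M1=463/396, M2=-4097/396, M3=865/99, M4=-733/396, M5=0
seg 0: a=-4, c=M0/2=0, d=(M1−M0)/(6·3)=463/7128, b=Δ0−h0·(2M0+M1)/6=1121/792
seg 1: a=2, c=M1/2=463/792, d=(M2−M1)/(6·2)=-95/99, b=Δ1−h1·(2M1+M2)/6=1255/396
seg 2: a=3, c=M2/2=-4097/792, d=(M3−M2)/(6·1)=229/72, b=Δ2−h2·(2M2+M3)/6=-793/132
seg 3: a=-5, c=M3/2=865/198, d=(M4−M3)/(6·3)=-4193/7128, b=Δ3−h3·(2M3+M4)/6=-5395/792
seg 4: a=-2, c=M4/2=-733/792, d=(M5−M4)/(6·3)=733/7128, b=Δ4−h4·(2M4+M5)/6=1393/396
t_q=3/2 → seg 0, τ=3/2; S=-4+1121/792·τ+0·τ²+463/7128·τ³=-1167/704

  seg 0: a=-4 b=1121/792 c=0 d=463/7128
  seg 1: a=2 b=1255/396 c=463/792 d=-95/99
  seg 2: a=3 b=-793/132 c=-4097/792 d=229/72
  seg 3: a=-5 b=-5395/792 c=865/198 d=-4193/7128
  seg 4: a=-2 b=1393/396 c=-733/792 d=733/7128
S(3/2) = -1167/704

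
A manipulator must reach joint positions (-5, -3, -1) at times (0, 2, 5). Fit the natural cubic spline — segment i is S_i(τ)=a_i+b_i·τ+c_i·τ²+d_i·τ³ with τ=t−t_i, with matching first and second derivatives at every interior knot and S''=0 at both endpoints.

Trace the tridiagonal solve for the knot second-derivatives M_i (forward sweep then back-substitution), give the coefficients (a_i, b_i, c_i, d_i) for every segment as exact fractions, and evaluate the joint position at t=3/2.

  seg 0: a=-5 b=16/15 c=0 d=-1/60
  seg 1: a=-3 b=13/15 c=-1/10 d=1/90
S(3/2) = -553/160

Δ: Δ0=1, Δ1=2/3
row 1: diag=10, rhs=-2; c'=3/10, d'=-1/5
back: M1=-1/5
M: M0=0, M1=-1/5, M2=0
seg 0: a=-5, c=M0/2=0, d=(M1−M0)/(6·2)=-1/60, b=Δ0−h0·(2M0+M1)/6=16/15
seg 1: a=-3, c=M1/2=-1/10, d=(M2−M1)/(6·3)=1/90, b=Δ1−h1·(2M1+M2)/6=13/15
t_q=3/2 → seg 0, τ=3/2; S=-5+16/15·τ+0·τ²+-1/60·τ³=-553/160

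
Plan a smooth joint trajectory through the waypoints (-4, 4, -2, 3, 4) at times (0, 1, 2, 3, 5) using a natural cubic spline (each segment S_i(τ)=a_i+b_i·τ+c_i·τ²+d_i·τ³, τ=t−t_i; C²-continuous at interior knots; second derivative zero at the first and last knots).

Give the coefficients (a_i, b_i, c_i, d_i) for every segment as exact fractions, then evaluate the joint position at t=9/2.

Δ: Δ0=8, Δ1=-6, Δ2=5, Δ3=1/2
row 1: diag=4, rhs=-84; c'=1/4, d'=-21
row 2: denom=4−1·1/4=15/4; d'=(66−1·-21)/(15/4)=116/5
row 3: denom=6−1·4/15=86/15; d'=(-27−1·116/5)/(86/15)=-753/86
back: M3=-753/86
back: M2=116/5−4/15·-753/86=1098/43
back: M1=-21−1/4·1098/43=-2355/86
M: M0=0, M1=-2355/86, M2=1098/43, M3=-753/86, M4=0
seg 0: a=-4, c=M0/2=0, d=(M1−M0)/(6·1)=-785/172, b=Δ0−h0·(2M0+M1)/6=2161/172
seg 1: a=4, c=M1/2=-2355/172, d=(M2−M1)/(6·1)=1517/172, b=Δ1−h1·(2M1+M2)/6=-97/86
seg 2: a=-2, c=M2/2=549/43, d=(M3−M2)/(6·1)=-983/172, b=Δ2−h2·(2M2+M3)/6=-353/172
seg 3: a=3, c=M3/2=-753/172, d=(M4−M3)/(6·2)=251/344, b=Δ3−h3·(2M3+M4)/6=545/86
t_q=9/2 → seg 3, τ=3/2; S=3+545/86·τ+-753/172·τ²+251/344·τ³=14085/2752

  seg 0: a=-4 b=2161/172 c=0 d=-785/172
  seg 1: a=4 b=-97/86 c=-2355/172 d=1517/172
  seg 2: a=-2 b=-353/172 c=549/43 d=-983/172
  seg 3: a=3 b=545/86 c=-753/172 d=251/344
S(9/2) = 14085/2752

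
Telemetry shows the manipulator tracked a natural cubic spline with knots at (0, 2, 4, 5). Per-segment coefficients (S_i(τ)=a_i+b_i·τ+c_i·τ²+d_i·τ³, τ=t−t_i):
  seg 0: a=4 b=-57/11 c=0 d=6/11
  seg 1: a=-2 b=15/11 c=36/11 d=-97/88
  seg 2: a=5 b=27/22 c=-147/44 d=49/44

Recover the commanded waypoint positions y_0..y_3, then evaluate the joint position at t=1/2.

y_0 = S_0(0) = a_0 = 4
y_1 = S_1(0) = a_1 = -2
y_2 = S_2(0) = a_2 = 5
y_3 = S_2(1) = 4
t_q=1/2 is in segment 0 (τ=1/2); S_0(τ)=65/44

y_0=4 y_1=-2 y_2=5 y_3=4
S(1/2) = 65/44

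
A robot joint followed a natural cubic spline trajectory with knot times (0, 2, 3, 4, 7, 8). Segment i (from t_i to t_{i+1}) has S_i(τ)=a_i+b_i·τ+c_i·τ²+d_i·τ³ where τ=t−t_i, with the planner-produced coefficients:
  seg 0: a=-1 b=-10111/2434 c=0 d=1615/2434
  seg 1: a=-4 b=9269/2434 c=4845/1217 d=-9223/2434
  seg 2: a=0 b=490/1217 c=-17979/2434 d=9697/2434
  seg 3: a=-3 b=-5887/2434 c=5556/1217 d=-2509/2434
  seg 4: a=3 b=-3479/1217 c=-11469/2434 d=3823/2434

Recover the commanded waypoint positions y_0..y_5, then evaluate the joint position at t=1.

y_0 = S_0(0) = a_0 = -1
y_1 = S_1(0) = a_1 = -4
y_2 = S_2(0) = a_2 = 0
y_3 = S_3(0) = a_3 = -3
y_4 = S_4(0) = a_4 = 3
y_5 = S_4(1) = -3
t_q=1 is in segment 0 (τ=1); S_0(τ)=-5465/1217

y_0=-1 y_1=-4 y_2=0 y_3=-3 y_4=3 y_5=-3
S(1) = -5465/1217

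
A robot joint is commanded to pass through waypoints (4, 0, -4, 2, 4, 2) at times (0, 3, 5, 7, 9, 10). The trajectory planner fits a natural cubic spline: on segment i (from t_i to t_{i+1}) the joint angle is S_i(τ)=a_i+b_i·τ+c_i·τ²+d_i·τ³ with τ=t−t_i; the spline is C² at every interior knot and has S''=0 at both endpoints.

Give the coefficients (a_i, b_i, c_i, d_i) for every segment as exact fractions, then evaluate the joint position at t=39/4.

  seg 0: a=4 b=-196/291 c=0 d=-64/873
  seg 1: a=0 b=-772/291 c=-64/97 d=287/582
  seg 2: a=-4 b=182/291 c=223/97 d=-647/1164
  seg 3: a=2 b=917/291 c=-201/194 d=-23/1164
  seg 4: a=4 b=-358/291 c=-112/97 d=112/291
S(39/4) = 1005/388

Δ: Δ0=-4/3, Δ1=-2, Δ2=3, Δ3=1, Δ4=-2
row 1: diag=10, rhs=-4; c'=1/5, d'=-2/5
row 2: denom=8−2·1/5=38/5; d'=(30−2·-2/5)/(38/5)=77/19
row 3: denom=8−2·5/19=142/19; d'=(-12−2·77/19)/(142/19)=-191/71
row 4: denom=6−2·19/71=388/71; d'=(-18−2·-191/71)/(388/71)=-224/97
back: M4=-224/97
back: M3=-191/71−19/71·-224/97=-201/97
back: M2=77/19−5/19·-201/97=446/97
back: M1=-2/5−1/5·446/97=-128/97
M: M0=0, M1=-128/97, M2=446/97, M3=-201/97, M4=-224/97, M5=0
seg 0: a=4, c=M0/2=0, d=(M1−M0)/(6·3)=-64/873, b=Δ0−h0·(2M0+M1)/6=-196/291
seg 1: a=0, c=M1/2=-64/97, d=(M2−M1)/(6·2)=287/582, b=Δ1−h1·(2M1+M2)/6=-772/291
seg 2: a=-4, c=M2/2=223/97, d=(M3−M2)/(6·2)=-647/1164, b=Δ2−h2·(2M2+M3)/6=182/291
seg 3: a=2, c=M3/2=-201/194, d=(M4−M3)/(6·2)=-23/1164, b=Δ3−h3·(2M3+M4)/6=917/291
seg 4: a=4, c=M4/2=-112/97, d=(M5−M4)/(6·1)=112/291, b=Δ4−h4·(2M4+M5)/6=-358/291
t_q=39/4 → seg 4, τ=3/4; S=4+-358/291·τ+-112/97·τ²+112/291·τ³=1005/388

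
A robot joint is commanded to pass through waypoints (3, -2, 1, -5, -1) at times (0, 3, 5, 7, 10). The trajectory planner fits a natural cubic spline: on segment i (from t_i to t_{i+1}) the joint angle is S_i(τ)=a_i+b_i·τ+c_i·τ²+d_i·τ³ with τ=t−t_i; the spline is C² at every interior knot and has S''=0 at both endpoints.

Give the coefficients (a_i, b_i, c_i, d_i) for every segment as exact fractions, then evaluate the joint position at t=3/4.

  seg 0: a=3 b=-187/60 c=0 d=29/180
  seg 1: a=-2 b=37/30 c=29/20 d=-79/120
  seg 2: a=1 b=-13/15 c=-5/2 d=43/60
  seg 3: a=-5 b=-34/15 c=9/5 d=-1/5
S(3/4) = 187/256

Δ: Δ0=-5/3, Δ1=3/2, Δ2=-3, Δ3=4/3
row 1: diag=10, rhs=19; c'=1/5, d'=19/10
row 2: denom=8−2·1/5=38/5; d'=(-27−2·19/10)/(38/5)=-77/19
row 3: denom=10−2·5/19=180/19; d'=(26−2·-77/19)/(180/19)=18/5
back: M3=18/5
back: M2=-77/19−5/19·18/5=-5
back: M1=19/10−1/5·-5=29/10
M: M0=0, M1=29/10, M2=-5, M3=18/5, M4=0
seg 0: a=3, c=M0/2=0, d=(M1−M0)/(6·3)=29/180, b=Δ0−h0·(2M0+M1)/6=-187/60
seg 1: a=-2, c=M1/2=29/20, d=(M2−M1)/(6·2)=-79/120, b=Δ1−h1·(2M1+M2)/6=37/30
seg 2: a=1, c=M2/2=-5/2, d=(M3−M2)/(6·2)=43/60, b=Δ2−h2·(2M2+M3)/6=-13/15
seg 3: a=-5, c=M3/2=9/5, d=(M4−M3)/(6·3)=-1/5, b=Δ3−h3·(2M3+M4)/6=-34/15
t_q=3/4 → seg 0, τ=3/4; S=3+-187/60·τ+0·τ²+29/180·τ³=187/256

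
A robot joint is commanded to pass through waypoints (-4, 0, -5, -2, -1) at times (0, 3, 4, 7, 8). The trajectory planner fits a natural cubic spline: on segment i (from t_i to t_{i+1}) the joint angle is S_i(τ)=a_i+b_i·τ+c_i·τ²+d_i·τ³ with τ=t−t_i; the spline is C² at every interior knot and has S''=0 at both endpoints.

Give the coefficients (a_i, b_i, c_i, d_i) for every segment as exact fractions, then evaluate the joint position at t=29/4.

Δ: Δ0=4/3, Δ1=-5, Δ2=1, Δ3=1
row 1: diag=8, rhs=-38; c'=1/8, d'=-19/4
row 2: denom=8−1·1/8=63/8; d'=(36−1·-19/4)/(63/8)=326/63
row 3: denom=8−3·8/21=48/7; d'=(0−3·326/63)/(48/7)=-163/72
back: M3=-163/72
back: M2=326/63−8/21·-163/72=163/27
back: M1=-19/4−1/8·163/27=-1189/216
M: M0=0, M1=-1189/216, M2=163/27, M3=-163/72, M4=0
seg 0: a=-4, c=M0/2=0, d=(M1−M0)/(6·3)=-1189/3888, b=Δ0−h0·(2M0+M1)/6=1765/432
seg 1: a=0, c=M1/2=-1189/432, d=(M2−M1)/(6·1)=277/144, b=Δ1−h1·(2M1+M2)/6=-901/216
seg 2: a=-5, c=M2/2=163/54, d=(M3−M2)/(6·3)=-1793/3888, b=Δ2−h2·(2M2+M3)/6=-1687/432
seg 3: a=-2, c=M3/2=-163/144, d=(M4−M3)/(6·1)=163/432, b=Δ3−h3·(2M3+M4)/6=379/216
t_q=29/4 → seg 3, τ=1/4; S=-2+379/216·τ+-163/144·τ²+163/432·τ³=-14987/9216

  seg 0: a=-4 b=1765/432 c=0 d=-1189/3888
  seg 1: a=0 b=-901/216 c=-1189/432 d=277/144
  seg 2: a=-5 b=-1687/432 c=163/54 d=-1793/3888
  seg 3: a=-2 b=379/216 c=-163/144 d=163/432
S(29/4) = -14987/9216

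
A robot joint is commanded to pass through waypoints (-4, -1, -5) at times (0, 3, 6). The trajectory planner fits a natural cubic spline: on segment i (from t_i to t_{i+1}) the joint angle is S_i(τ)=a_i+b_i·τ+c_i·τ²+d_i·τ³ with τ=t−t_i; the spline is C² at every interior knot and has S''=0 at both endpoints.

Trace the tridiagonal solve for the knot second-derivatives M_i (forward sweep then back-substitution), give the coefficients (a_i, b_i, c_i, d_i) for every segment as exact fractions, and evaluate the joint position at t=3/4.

Δ: Δ0=1, Δ1=-4/3
row 1: diag=12, rhs=-14; c'=1/4, d'=-7/6
back: M1=-7/6
M: M0=0, M1=-7/6, M2=0
seg 0: a=-4, c=M0/2=0, d=(M1−M0)/(6·3)=-7/108, b=Δ0−h0·(2M0+M1)/6=19/12
seg 1: a=-1, c=M1/2=-7/12, d=(M2−M1)/(6·3)=7/108, b=Δ1−h1·(2M1+M2)/6=-1/6
t_q=3/4 → seg 0, τ=3/4; S=-4+19/12·τ+0·τ²+-7/108·τ³=-727/256

  seg 0: a=-4 b=19/12 c=0 d=-7/108
  seg 1: a=-1 b=-1/6 c=-7/12 d=7/108
S(3/4) = -727/256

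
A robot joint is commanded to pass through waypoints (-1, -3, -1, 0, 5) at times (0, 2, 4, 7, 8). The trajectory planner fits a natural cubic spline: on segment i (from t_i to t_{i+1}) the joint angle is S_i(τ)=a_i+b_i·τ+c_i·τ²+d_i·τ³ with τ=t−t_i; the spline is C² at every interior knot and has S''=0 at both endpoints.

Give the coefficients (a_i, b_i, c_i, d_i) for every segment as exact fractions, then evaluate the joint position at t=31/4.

  seg 0: a=-1 b=-673/402 c=0 d=271/1608
  seg 1: a=-3 b=70/201 c=271/268 d=-551/1608
  seg 2: a=-1 b=113/402 c=-70/67 d=427/1206
  seg 3: a=0 b=718/201 c=287/134 d=-287/402
S(31/4) = 30725/8576

Δ: Δ0=-1, Δ1=1, Δ2=1/3, Δ3=5
row 1: diag=8, rhs=12; c'=1/4, d'=3/2
row 2: denom=10−2·1/4=19/2; d'=(-4−2·3/2)/(19/2)=-14/19
row 3: denom=8−3·6/19=134/19; d'=(28−3·-14/19)/(134/19)=287/67
back: M3=287/67
back: M2=-14/19−6/19·287/67=-140/67
back: M1=3/2−1/4·-140/67=271/134
M: M0=0, M1=271/134, M2=-140/67, M3=287/67, M4=0
seg 0: a=-1, c=M0/2=0, d=(M1−M0)/(6·2)=271/1608, b=Δ0−h0·(2M0+M1)/6=-673/402
seg 1: a=-3, c=M1/2=271/268, d=(M2−M1)/(6·2)=-551/1608, b=Δ1−h1·(2M1+M2)/6=70/201
seg 2: a=-1, c=M2/2=-70/67, d=(M3−M2)/(6·3)=427/1206, b=Δ2−h2·(2M2+M3)/6=113/402
seg 3: a=0, c=M3/2=287/134, d=(M4−M3)/(6·1)=-287/402, b=Δ3−h3·(2M3+M4)/6=718/201
t_q=31/4 → seg 3, τ=3/4; S=0+718/201·τ+287/134·τ²+-287/402·τ³=30725/8576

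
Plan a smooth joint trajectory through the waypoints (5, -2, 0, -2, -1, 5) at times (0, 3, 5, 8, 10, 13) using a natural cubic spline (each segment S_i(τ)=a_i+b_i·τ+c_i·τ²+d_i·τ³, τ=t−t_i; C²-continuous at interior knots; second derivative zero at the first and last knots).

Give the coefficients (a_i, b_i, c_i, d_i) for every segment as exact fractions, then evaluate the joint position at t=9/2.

Δ: Δ0=-7/3, Δ1=1, Δ2=-2/3, Δ3=1/2, Δ4=2
row 1: diag=10, rhs=20; c'=1/5, d'=2
row 2: denom=10−2·1/5=48/5; d'=(-10−2·2)/(48/5)=-35/24
row 3: denom=10−3·5/16=145/16; d'=(7−3·-35/24)/(145/16)=182/145
row 4: denom=10−2·32/145=1386/145; d'=(9−2·182/145)/(1386/145)=941/1386
back: M4=941/1386
back: M3=182/145−32/145·941/1386=766/693
back: M2=-35/24−5/16·766/693=-1250/693
back: M1=2−1/5·-1250/693=1636/693
M: M0=0, M1=1636/693, M2=-1250/693, M3=766/693, M4=941/1386, M5=0
seg 0: a=5, c=M0/2=0, d=(M1−M0)/(6·3)=818/6237, b=Δ0−h0·(2M0+M1)/6=-2435/693
seg 1: a=-2, c=M1/2=818/693, d=(M2−M1)/(6·2)=-481/1386, b=Δ1−h1·(2M1+M2)/6=19/693
seg 2: a=0, c=M2/2=-625/693, d=(M3−M2)/(6·3)=16/99, b=Δ2−h2·(2M2+M3)/6=45/77
seg 3: a=-2, c=M3/2=383/693, d=(M4−M3)/(6·2)=-197/5544, b=Δ3−h3·(2M3+M4)/6=-107/231
seg 4: a=-1, c=M4/2=941/2772, d=(M5−M4)/(6·3)=-941/24948, b=Δ4−h4·(2M4+M5)/6=1831/1386
t_q=9/2 → seg 1, τ=3/2; S=-2+19/693·τ+818/693·τ²+-481/1386·τ³=-1753/3696

  seg 0: a=5 b=-2435/693 c=0 d=818/6237
  seg 1: a=-2 b=19/693 c=818/693 d=-481/1386
  seg 2: a=0 b=45/77 c=-625/693 d=16/99
  seg 3: a=-2 b=-107/231 c=383/693 d=-197/5544
  seg 4: a=-1 b=1831/1386 c=941/2772 d=-941/24948
S(9/2) = -1753/3696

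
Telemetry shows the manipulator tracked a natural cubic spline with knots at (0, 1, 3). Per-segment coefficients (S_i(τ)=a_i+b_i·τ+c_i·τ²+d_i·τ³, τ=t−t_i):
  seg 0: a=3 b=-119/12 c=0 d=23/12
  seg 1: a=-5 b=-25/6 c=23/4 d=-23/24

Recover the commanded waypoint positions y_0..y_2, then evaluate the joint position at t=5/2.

y_0 = S_0(0) = a_0 = 3
y_1 = S_1(0) = a_1 = -5
y_2 = S_1(2) = 2
t_q=5/2 is in segment 1 (τ=3/2); S_1(τ)=-99/64

y_0=3 y_1=-5 y_2=2
S(5/2) = -99/64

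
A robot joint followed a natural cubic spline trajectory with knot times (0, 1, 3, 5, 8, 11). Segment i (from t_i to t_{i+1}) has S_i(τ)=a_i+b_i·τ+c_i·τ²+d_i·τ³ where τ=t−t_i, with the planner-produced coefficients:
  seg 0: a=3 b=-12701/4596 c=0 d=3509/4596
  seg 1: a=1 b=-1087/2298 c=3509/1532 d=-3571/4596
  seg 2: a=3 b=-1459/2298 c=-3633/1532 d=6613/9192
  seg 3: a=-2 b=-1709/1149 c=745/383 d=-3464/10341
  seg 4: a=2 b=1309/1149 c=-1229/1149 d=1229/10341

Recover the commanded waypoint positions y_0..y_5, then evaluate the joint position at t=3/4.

y_0=3 y_1=1 y_2=3 y_3=-2 y_4=2 y_5=-1
S(3/4) = 122509/98048

y_0 = S_0(0) = a_0 = 3
y_1 = S_1(0) = a_1 = 1
y_2 = S_2(0) = a_2 = 3
y_3 = S_3(0) = a_3 = -2
y_4 = S_4(0) = a_4 = 2
y_5 = S_4(3) = -1
t_q=3/4 is in segment 0 (τ=3/4); S_0(τ)=122509/98048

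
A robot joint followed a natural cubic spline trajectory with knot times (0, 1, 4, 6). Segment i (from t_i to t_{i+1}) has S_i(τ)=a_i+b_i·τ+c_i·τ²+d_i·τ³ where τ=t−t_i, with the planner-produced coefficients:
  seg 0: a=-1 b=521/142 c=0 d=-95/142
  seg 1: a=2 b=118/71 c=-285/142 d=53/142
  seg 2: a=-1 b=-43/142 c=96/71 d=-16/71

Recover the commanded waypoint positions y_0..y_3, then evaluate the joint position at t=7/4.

y_0 = S_0(0) = a_0 = -1
y_1 = S_1(0) = a_1 = 2
y_2 = S_2(0) = a_2 = -1
y_3 = S_2(2) = 2
t_q=7/4 is in segment 1 (τ=3/4); S_1(τ)=20675/9088

y_0=-1 y_1=2 y_2=-1 y_3=2
S(7/4) = 20675/9088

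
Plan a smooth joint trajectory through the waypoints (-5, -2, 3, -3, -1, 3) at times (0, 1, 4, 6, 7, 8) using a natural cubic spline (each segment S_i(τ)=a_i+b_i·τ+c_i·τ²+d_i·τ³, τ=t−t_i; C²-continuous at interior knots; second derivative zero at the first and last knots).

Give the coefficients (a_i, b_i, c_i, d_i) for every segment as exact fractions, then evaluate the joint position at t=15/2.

  seg 0: a=-5 b=1873/645 c=0 d=62/645
  seg 1: a=-2 b=2059/645 c=62/215 d=-514/1935
  seg 2: a=3 b=-1451/645 c=-452/215 d=557/645
  seg 3: a=-3 b=-191/645 c=662/215 d=-101/129
  seg 4: a=-1 b=2266/645 c=157/215 d=-157/645
S(15/2) = 1563/1720

Δ: Δ0=3, Δ1=5/3, Δ2=-3, Δ3=2, Δ4=4
row 1: diag=8, rhs=-8; c'=3/8, d'=-1
row 2: denom=10−3·3/8=71/8; d'=(-28−3·-1)/(71/8)=-200/71
row 3: denom=6−2·16/71=394/71; d'=(30−2·-200/71)/(394/71)=1265/197
row 4: denom=4−1·71/394=1505/394; d'=(12−1·1265/197)/(1505/394)=314/215
back: M4=314/215
back: M3=1265/197−71/394·314/215=1324/215
back: M2=-200/71−16/71·1324/215=-904/215
back: M1=-1−3/8·-904/215=124/215
M: M0=0, M1=124/215, M2=-904/215, M3=1324/215, M4=314/215, M5=0
seg 0: a=-5, c=M0/2=0, d=(M1−M0)/(6·1)=62/645, b=Δ0−h0·(2M0+M1)/6=1873/645
seg 1: a=-2, c=M1/2=62/215, d=(M2−M1)/(6·3)=-514/1935, b=Δ1−h1·(2M1+M2)/6=2059/645
seg 2: a=3, c=M2/2=-452/215, d=(M3−M2)/(6·2)=557/645, b=Δ2−h2·(2M2+M3)/6=-1451/645
seg 3: a=-3, c=M3/2=662/215, d=(M4−M3)/(6·1)=-101/129, b=Δ3−h3·(2M3+M4)/6=-191/645
seg 4: a=-1, c=M4/2=157/215, d=(M5−M4)/(6·1)=-157/645, b=Δ4−h4·(2M4+M5)/6=2266/645
t_q=15/2 → seg 4, τ=1/2; S=-1+2266/645·τ+157/215·τ²+-157/645·τ³=1563/1720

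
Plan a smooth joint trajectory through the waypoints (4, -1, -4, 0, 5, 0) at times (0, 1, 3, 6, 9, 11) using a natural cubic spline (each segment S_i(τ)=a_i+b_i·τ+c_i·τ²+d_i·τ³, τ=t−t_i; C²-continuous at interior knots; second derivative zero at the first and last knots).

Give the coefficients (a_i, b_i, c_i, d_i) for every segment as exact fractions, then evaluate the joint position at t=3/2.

  seg 0: a=4 b=-238/43 c=0 d=23/43
  seg 1: a=-1 b=-169/43 c=69/43 d=-67/344
  seg 2: a=-4 b=13/86 c=75/172 d=-65/4644
  seg 3: a=0 b=411/172 c=40/129 d=-853/4644
  seg 4: a=5 b=-61/86 c=-231/172 d=77/344
S(3/2) = -7123/2752

Δ: Δ0=-5, Δ1=-3/2, Δ2=4/3, Δ3=5/3, Δ4=-5/2
row 1: diag=6, rhs=21; c'=1/3, d'=7/2
row 2: denom=10−2·1/3=28/3; d'=(17−2·7/2)/(28/3)=15/14
row 3: denom=12−3·9/28=309/28; d'=(2−3·15/14)/(309/28)=-34/309
row 4: denom=10−3·28/103=946/103; d'=(-25−3·-34/309)/(946/103)=-231/86
back: M4=-231/86
back: M3=-34/309−28/103·-231/86=80/129
back: M2=15/14−9/28·80/129=75/86
back: M1=7/2−1/3·75/86=138/43
M: M0=0, M1=138/43, M2=75/86, M3=80/129, M4=-231/86, M5=0
seg 0: a=4, c=M0/2=0, d=(M1−M0)/(6·1)=23/43, b=Δ0−h0·(2M0+M1)/6=-238/43
seg 1: a=-1, c=M1/2=69/43, d=(M2−M1)/(6·2)=-67/344, b=Δ1−h1·(2M1+M2)/6=-169/43
seg 2: a=-4, c=M2/2=75/172, d=(M3−M2)/(6·3)=-65/4644, b=Δ2−h2·(2M2+M3)/6=13/86
seg 3: a=0, c=M3/2=40/129, d=(M4−M3)/(6·3)=-853/4644, b=Δ3−h3·(2M3+M4)/6=411/172
seg 4: a=5, c=M4/2=-231/172, d=(M5−M4)/(6·2)=77/344, b=Δ4−h4·(2M4+M5)/6=-61/86
t_q=3/2 → seg 1, τ=1/2; S=-1+-169/43·τ+69/43·τ²+-67/344·τ³=-7123/2752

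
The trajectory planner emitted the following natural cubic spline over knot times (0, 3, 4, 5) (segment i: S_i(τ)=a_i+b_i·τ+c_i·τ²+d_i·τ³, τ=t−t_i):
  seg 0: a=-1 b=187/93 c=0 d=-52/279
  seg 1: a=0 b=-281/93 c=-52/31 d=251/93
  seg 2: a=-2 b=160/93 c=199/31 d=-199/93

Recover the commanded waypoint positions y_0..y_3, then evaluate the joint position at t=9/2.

y_0=-1 y_1=0 y_2=-2 y_3=4
S(9/2) = 49/248

y_0 = S_0(0) = a_0 = -1
y_1 = S_1(0) = a_1 = 0
y_2 = S_2(0) = a_2 = -2
y_3 = S_2(1) = 4
t_q=9/2 is in segment 2 (τ=1/2); S_2(τ)=49/248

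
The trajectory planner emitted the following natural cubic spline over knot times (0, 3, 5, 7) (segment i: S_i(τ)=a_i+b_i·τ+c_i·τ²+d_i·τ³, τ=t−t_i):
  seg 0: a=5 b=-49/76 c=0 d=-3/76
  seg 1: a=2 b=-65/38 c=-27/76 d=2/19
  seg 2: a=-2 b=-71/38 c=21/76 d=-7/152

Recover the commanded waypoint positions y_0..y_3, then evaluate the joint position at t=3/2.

y_0=5 y_1=2 y_2=-2 y_3=-5
S(3/2) = 2371/608

y_0 = S_0(0) = a_0 = 5
y_1 = S_1(0) = a_1 = 2
y_2 = S_2(0) = a_2 = -2
y_3 = S_2(2) = -5
t_q=3/2 is in segment 0 (τ=3/2); S_0(τ)=2371/608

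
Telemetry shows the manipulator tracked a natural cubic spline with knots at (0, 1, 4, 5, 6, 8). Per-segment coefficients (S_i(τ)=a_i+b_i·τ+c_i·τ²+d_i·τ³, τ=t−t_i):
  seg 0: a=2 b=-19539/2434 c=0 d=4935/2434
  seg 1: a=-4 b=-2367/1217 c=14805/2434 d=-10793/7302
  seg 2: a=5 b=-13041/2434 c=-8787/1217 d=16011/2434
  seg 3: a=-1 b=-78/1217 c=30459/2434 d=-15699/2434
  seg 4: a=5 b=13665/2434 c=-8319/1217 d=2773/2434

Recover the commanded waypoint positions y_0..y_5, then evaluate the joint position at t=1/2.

y_0 = S_0(0) = a_0 = 2
y_1 = S_1(0) = a_1 = -4
y_2 = S_2(0) = a_2 = 5
y_3 = S_3(0) = a_3 = -1
y_4 = S_4(0) = a_4 = 5
y_5 = S_4(2) = -2
t_q=1/2 is in segment 0 (τ=1/2); S_0(τ)=-34277/19472

y_0=2 y_1=-4 y_2=5 y_3=-1 y_4=5 y_5=-2
S(1/2) = -34277/19472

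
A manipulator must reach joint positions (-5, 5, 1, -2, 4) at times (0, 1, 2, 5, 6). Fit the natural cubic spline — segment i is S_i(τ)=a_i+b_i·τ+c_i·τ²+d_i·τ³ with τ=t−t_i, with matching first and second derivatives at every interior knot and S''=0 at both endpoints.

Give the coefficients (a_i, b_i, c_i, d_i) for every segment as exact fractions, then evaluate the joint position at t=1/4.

Δ: Δ0=10, Δ1=-4, Δ2=-1, Δ3=6
row 1: diag=4, rhs=-84; c'=1/4, d'=-21
row 2: denom=8−1·1/4=31/4; d'=(18−1·-21)/(31/4)=156/31
row 3: denom=8−3·12/31=212/31; d'=(42−3·156/31)/(212/31)=417/106
back: M3=417/106
back: M2=156/31−12/31·417/106=186/53
back: M1=-21−1/4·186/53=-2319/106
M: M0=0, M1=-2319/106, M2=186/53, M3=417/106, M4=0
seg 0: a=-5, c=M0/2=0, d=(M1−M0)/(6·1)=-773/212, b=Δ0−h0·(2M0+M1)/6=2893/212
seg 1: a=5, c=M1/2=-2319/212, d=(M2−M1)/(6·1)=897/212, b=Δ1−h1·(2M1+M2)/6=287/106
seg 2: a=1, c=M2/2=93/53, d=(M3−M2)/(6·3)=5/212, b=Δ2−h2·(2M2+M3)/6=-1373/212
seg 3: a=-2, c=M3/2=417/212, d=(M4−M3)/(6·1)=-139/212, b=Δ3−h3·(2M3+M4)/6=497/106
t_q=1/4 → seg 0, τ=1/4; S=-5+2893/212·τ+0·τ²+-773/212·τ³=-22325/13568

  seg 0: a=-5 b=2893/212 c=0 d=-773/212
  seg 1: a=5 b=287/106 c=-2319/212 d=897/212
  seg 2: a=1 b=-1373/212 c=93/53 d=5/212
  seg 3: a=-2 b=497/106 c=417/212 d=-139/212
S(1/4) = -22325/13568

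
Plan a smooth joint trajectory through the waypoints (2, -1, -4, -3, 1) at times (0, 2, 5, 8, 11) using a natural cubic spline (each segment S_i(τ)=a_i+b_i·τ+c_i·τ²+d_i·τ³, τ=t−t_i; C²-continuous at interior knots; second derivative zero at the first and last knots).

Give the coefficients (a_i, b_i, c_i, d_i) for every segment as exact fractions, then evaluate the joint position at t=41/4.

Δ: Δ0=-3/2, Δ1=-1, Δ2=1/3, Δ3=4/3
row 1: diag=10, rhs=3; c'=3/10, d'=3/10
row 2: denom=12−3·3/10=111/10; d'=(8−3·3/10)/(111/10)=71/111
row 3: denom=12−3·10/37=414/37; d'=(6−3·71/111)/(414/37)=151/414
back: M3=151/414
back: M2=71/111−10/37·151/414=112/207
back: M1=3/10−3/10·112/207=19/138
M: M0=0, M1=19/138, M2=112/207, M3=151/414, M4=0
seg 0: a=2, c=M0/2=0, d=(M1−M0)/(6·2)=19/1656, b=Δ0−h0·(2M0+M1)/6=-320/207
seg 1: a=-1, c=M1/2=19/276, d=(M2−M1)/(6·3)=167/7452, b=Δ1−h1·(2M1+M2)/6=-583/414
seg 2: a=-4, c=M2/2=56/207, d=(M3−M2)/(6·3)=-73/7452, b=Δ2−h2·(2M2+M3)/6=-323/828
seg 3: a=-3, c=M3/2=151/828, d=(M4−M3)/(6·3)=-151/7452, b=Δ3−h3·(2M3+M4)/6=401/414
t_q=41/4 → seg 3, τ=9/4; S=-3+401/414·τ+151/828·τ²+-151/7452·τ³=-755/5888

  seg 0: a=2 b=-320/207 c=0 d=19/1656
  seg 1: a=-1 b=-583/414 c=19/276 d=167/7452
  seg 2: a=-4 b=-323/828 c=56/207 d=-73/7452
  seg 3: a=-3 b=401/414 c=151/828 d=-151/7452
S(41/4) = -755/5888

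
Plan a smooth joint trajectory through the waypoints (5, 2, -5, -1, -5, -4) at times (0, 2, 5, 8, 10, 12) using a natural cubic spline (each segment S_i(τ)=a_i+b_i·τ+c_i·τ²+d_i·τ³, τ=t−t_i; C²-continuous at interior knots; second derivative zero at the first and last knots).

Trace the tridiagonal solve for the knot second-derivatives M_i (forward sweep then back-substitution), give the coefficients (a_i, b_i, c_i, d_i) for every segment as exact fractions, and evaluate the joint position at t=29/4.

  seg 0: a=5 b=-661/643 c=0 d=-607/5144
  seg 1: a=2 b=-3143/1286 c=-1821/2572 d=17243/69444
  seg 2: a=-5 b=31/2572 c=2945/1929 d=-25145/69444
  seg 3: a=-1 b=-777/1286 c=-4455/2572 d=665/1286
  seg 4: a=-5 b=-1707/1286 c=3525/2572 d=-1175/5144
S(29/4) = -225251/164608

Δ: Δ0=-3/2, Δ1=-7/3, Δ2=4/3, Δ3=-2, Δ4=1/2
row 1: diag=10, rhs=-5; c'=3/10, d'=-1/2
row 2: denom=12−3·3/10=111/10; d'=(22−3·-1/2)/(111/10)=235/111
row 3: denom=10−3·10/37=340/37; d'=(-20−3·235/111)/(340/37)=-195/68
row 4: denom=8−2·37/170=643/85; d'=(15−2·-195/68)/(643/85)=3525/1286
back: M4=3525/1286
back: M3=-195/68−37/170·3525/1286=-4455/1286
back: M2=235/111−10/37·-4455/1286=5890/1929
back: M1=-1/2−3/10·5890/1929=-1821/1286
M: M0=0, M1=-1821/1286, M2=5890/1929, M3=-4455/1286, M4=3525/1286, M5=0
seg 0: a=5, c=M0/2=0, d=(M1−M0)/(6·2)=-607/5144, b=Δ0−h0·(2M0+M1)/6=-661/643
seg 1: a=2, c=M1/2=-1821/2572, d=(M2−M1)/(6·3)=17243/69444, b=Δ1−h1·(2M1+M2)/6=-3143/1286
seg 2: a=-5, c=M2/2=2945/1929, d=(M3−M2)/(6·3)=-25145/69444, b=Δ2−h2·(2M2+M3)/6=31/2572
seg 3: a=-1, c=M3/2=-4455/2572, d=(M4−M3)/(6·2)=665/1286, b=Δ3−h3·(2M3+M4)/6=-777/1286
seg 4: a=-5, c=M4/2=3525/2572, d=(M5−M4)/(6·2)=-1175/5144, b=Δ4−h4·(2M4+M5)/6=-1707/1286
t_q=29/4 → seg 2, τ=9/4; S=-5+31/2572·τ+2945/1929·τ²+-25145/69444·τ³=-225251/164608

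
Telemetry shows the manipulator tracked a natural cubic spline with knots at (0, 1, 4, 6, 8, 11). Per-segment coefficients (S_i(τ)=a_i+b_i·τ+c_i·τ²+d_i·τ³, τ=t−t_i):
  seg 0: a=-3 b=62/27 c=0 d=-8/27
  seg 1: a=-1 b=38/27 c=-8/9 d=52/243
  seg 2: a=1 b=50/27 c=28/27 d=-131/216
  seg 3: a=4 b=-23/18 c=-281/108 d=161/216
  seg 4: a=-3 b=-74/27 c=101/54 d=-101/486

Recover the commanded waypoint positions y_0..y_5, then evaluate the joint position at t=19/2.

y_0 = S_0(0) = a_0 = -3
y_1 = S_1(0) = a_1 = -1
y_2 = S_2(0) = a_2 = 1
y_3 = S_3(0) = a_3 = 4
y_4 = S_4(0) = a_4 = -3
y_5 = S_4(3) = 0
t_q=19/2 is in segment 4 (τ=3/2); S_4(τ)=-173/48

y_0=-3 y_1=-1 y_2=1 y_3=4 y_4=-3 y_5=0
S(19/2) = -173/48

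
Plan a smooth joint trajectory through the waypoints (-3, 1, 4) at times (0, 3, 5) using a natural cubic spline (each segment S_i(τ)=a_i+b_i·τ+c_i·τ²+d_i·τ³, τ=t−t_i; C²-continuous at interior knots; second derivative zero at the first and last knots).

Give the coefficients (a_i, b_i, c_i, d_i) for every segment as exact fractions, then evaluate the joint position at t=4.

Δ: Δ0=4/3, Δ1=3/2
row 1: diag=10, rhs=1; c'=1/5, d'=1/10
back: M1=1/10
M: M0=0, M1=1/10, M2=0
seg 0: a=-3, c=M0/2=0, d=(M1−M0)/(6·3)=1/180, b=Δ0−h0·(2M0+M1)/6=77/60
seg 1: a=1, c=M1/2=1/20, d=(M2−M1)/(6·2)=-1/120, b=Δ1−h1·(2M1+M2)/6=43/30
t_q=4 → seg 1, τ=1; S=1+43/30·τ+1/20·τ²+-1/120·τ³=99/40

  seg 0: a=-3 b=77/60 c=0 d=1/180
  seg 1: a=1 b=43/30 c=1/20 d=-1/120
S(4) = 99/40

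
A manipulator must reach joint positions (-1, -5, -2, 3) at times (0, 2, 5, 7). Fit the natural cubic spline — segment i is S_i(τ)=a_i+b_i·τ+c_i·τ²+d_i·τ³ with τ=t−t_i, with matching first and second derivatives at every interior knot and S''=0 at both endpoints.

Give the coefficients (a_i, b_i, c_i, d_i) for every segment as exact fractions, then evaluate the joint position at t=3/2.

Δ: Δ0=-2, Δ1=1, Δ2=5/2
row 1: diag=10, rhs=18; c'=3/10, d'=9/5
row 2: denom=10−3·3/10=91/10; d'=(9−3·9/5)/(91/10)=36/91
back: M2=36/91
back: M1=9/5−3/10·36/91=153/91
M: M0=0, M1=153/91, M2=36/91, M3=0
seg 0: a=-1, c=M0/2=0, d=(M1−M0)/(6·2)=51/364, b=Δ0−h0·(2M0+M1)/6=-233/91
seg 1: a=-5, c=M1/2=153/182, d=(M2−M1)/(6·3)=-1/14, b=Δ1−h1·(2M1+M2)/6=-80/91
seg 2: a=-2, c=M2/2=18/91, d=(M3−M2)/(6·2)=-3/91, b=Δ2−h2·(2M2+M3)/6=407/182
t_q=3/2 → seg 0, τ=3/2; S=-1+-233/91·τ+0·τ²+51/364·τ³=-1817/416

  seg 0: a=-1 b=-233/91 c=0 d=51/364
  seg 1: a=-5 b=-80/91 c=153/182 d=-1/14
  seg 2: a=-2 b=407/182 c=18/91 d=-3/91
S(3/2) = -1817/416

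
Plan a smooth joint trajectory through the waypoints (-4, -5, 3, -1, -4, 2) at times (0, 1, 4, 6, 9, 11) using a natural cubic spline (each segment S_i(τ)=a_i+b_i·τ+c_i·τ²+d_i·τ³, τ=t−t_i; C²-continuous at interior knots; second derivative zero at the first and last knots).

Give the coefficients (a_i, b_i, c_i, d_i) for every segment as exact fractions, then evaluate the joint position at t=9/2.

  seg 0: a=-4 b=-3531/2047 c=0 d=1484/2047
  seg 1: a=-5 b=921/2047 c=4452/2047 d=-26455/55269
  seg 2: a=3 b=1178/2047 c=-13099/6141 d=5191/12282
  seg 3: a=-1 b=-17716/6141 c=2474/6141 d=4153/55269
  seg 4: a=-4 b=9587/6141 c=2209/2047 d=-2209/12282
S(9/2) = 91945/32752

Δ: Δ0=-1, Δ1=8/3, Δ2=-2, Δ3=-1, Δ4=3
row 1: diag=8, rhs=22; c'=3/8, d'=11/4
row 2: denom=10−3·3/8=71/8; d'=(-28−3·11/4)/(71/8)=-290/71
row 3: denom=10−2·16/71=678/71; d'=(6−2·-290/71)/(678/71)=503/339
row 4: denom=10−3·71/226=2047/226; d'=(24−3·503/339)/(2047/226)=4418/2047
back: M4=4418/2047
back: M3=503/339−71/226·4418/2047=4948/6141
back: M2=-290/71−16/71·4948/6141=-26198/6141
back: M1=11/4−3/8·-26198/6141=8904/2047
M: M0=0, M1=8904/2047, M2=-26198/6141, M3=4948/6141, M4=4418/2047, M5=0
seg 0: a=-4, c=M0/2=0, d=(M1−M0)/(6·1)=1484/2047, b=Δ0−h0·(2M0+M1)/6=-3531/2047
seg 1: a=-5, c=M1/2=4452/2047, d=(M2−M1)/(6·3)=-26455/55269, b=Δ1−h1·(2M1+M2)/6=921/2047
seg 2: a=3, c=M2/2=-13099/6141, d=(M3−M2)/(6·2)=5191/12282, b=Δ2−h2·(2M2+M3)/6=1178/2047
seg 3: a=-1, c=M3/2=2474/6141, d=(M4−M3)/(6·3)=4153/55269, b=Δ3−h3·(2M3+M4)/6=-17716/6141
seg 4: a=-4, c=M4/2=2209/2047, d=(M5−M4)/(6·2)=-2209/12282, b=Δ4−h4·(2M4+M5)/6=9587/6141
t_q=9/2 → seg 2, τ=1/2; S=3+1178/2047·τ+-13099/6141·τ²+5191/12282·τ³=91945/32752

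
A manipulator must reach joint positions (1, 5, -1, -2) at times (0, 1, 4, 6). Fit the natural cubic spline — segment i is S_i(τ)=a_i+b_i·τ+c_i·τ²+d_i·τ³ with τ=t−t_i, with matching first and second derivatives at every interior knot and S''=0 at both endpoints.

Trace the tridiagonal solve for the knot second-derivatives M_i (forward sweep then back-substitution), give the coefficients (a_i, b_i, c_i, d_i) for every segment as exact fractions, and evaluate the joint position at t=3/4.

  seg 0: a=1 b=697/142 c=0 d=-129/142
  seg 1: a=5 b=155/71 c=-387/142 d=63/142
  seg 2: a=-1 b=-311/142 c=90/71 d=-15/71
S(3/4) = 39061/9088

Δ: Δ0=4, Δ1=-2, Δ2=-1/2
row 1: diag=8, rhs=-36; c'=3/8, d'=-9/2
row 2: denom=10−3·3/8=71/8; d'=(9−3·-9/2)/(71/8)=180/71
back: M2=180/71
back: M1=-9/2−3/8·180/71=-387/71
M: M0=0, M1=-387/71, M2=180/71, M3=0
seg 0: a=1, c=M0/2=0, d=(M1−M0)/(6·1)=-129/142, b=Δ0−h0·(2M0+M1)/6=697/142
seg 1: a=5, c=M1/2=-387/142, d=(M2−M1)/(6·3)=63/142, b=Δ1−h1·(2M1+M2)/6=155/71
seg 2: a=-1, c=M2/2=90/71, d=(M3−M2)/(6·2)=-15/71, b=Δ2−h2·(2M2+M3)/6=-311/142
t_q=3/4 → seg 0, τ=3/4; S=1+697/142·τ+0·τ²+-129/142·τ³=39061/9088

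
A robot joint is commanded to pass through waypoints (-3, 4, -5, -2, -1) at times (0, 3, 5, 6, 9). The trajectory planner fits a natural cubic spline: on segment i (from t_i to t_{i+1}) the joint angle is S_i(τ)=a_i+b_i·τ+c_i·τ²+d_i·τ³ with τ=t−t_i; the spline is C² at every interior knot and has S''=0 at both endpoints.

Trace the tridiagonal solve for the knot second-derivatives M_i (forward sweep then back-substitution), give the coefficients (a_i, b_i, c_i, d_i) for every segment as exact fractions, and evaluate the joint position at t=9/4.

Δ: Δ0=7/3, Δ1=-9/2, Δ2=3, Δ3=1/3
row 1: diag=10, rhs=-41; c'=1/5, d'=-41/10
row 2: denom=6−2·1/5=28/5; d'=(45−2·-41/10)/(28/5)=19/2
row 3: denom=8−1·5/28=219/28; d'=(-16−1·19/2)/(219/28)=-238/73
back: M3=-238/73
back: M2=19/2−5/28·-238/73=736/73
back: M1=-41/10−1/5·736/73=-893/146
M: M0=0, M1=-893/146, M2=736/73, M3=-238/73, M4=0
seg 0: a=-3, c=M0/2=0, d=(M1−M0)/(6·3)=-893/2628, b=Δ0−h0·(2M0+M1)/6=4723/876
seg 1: a=4, c=M1/2=-893/292, d=(M2−M1)/(6·2)=2365/1752, b=Δ1−h1·(2M1+M2)/6=-1657/438
seg 2: a=-5, c=M2/2=368/73, d=(M3−M2)/(6·1)=-487/219, b=Δ2−h2·(2M2+M3)/6=40/219
seg 3: a=-2, c=M3/2=-119/73, d=(M4−M3)/(6·3)=119/657, b=Δ3−h3·(2M3+M4)/6=787/219
t_q=9/4 → seg 0, τ=9/4; S=-3+4723/876·τ+0·τ²+-893/2628·τ³=98307/18688

  seg 0: a=-3 b=4723/876 c=0 d=-893/2628
  seg 1: a=4 b=-1657/438 c=-893/292 d=2365/1752
  seg 2: a=-5 b=40/219 c=368/73 d=-487/219
  seg 3: a=-2 b=787/219 c=-119/73 d=119/657
S(9/4) = 98307/18688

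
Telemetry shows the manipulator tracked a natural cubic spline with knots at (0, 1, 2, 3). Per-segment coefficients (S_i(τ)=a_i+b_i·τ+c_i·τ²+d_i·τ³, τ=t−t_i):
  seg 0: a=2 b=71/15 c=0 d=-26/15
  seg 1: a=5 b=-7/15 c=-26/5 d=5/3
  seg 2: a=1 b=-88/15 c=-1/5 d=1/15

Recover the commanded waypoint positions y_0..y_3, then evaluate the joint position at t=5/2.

y_0=2 y_1=5 y_2=1 y_3=-5
S(5/2) = -79/40

y_0 = S_0(0) = a_0 = 2
y_1 = S_1(0) = a_1 = 5
y_2 = S_2(0) = a_2 = 1
y_3 = S_2(1) = -5
t_q=5/2 is in segment 2 (τ=1/2); S_2(τ)=-79/40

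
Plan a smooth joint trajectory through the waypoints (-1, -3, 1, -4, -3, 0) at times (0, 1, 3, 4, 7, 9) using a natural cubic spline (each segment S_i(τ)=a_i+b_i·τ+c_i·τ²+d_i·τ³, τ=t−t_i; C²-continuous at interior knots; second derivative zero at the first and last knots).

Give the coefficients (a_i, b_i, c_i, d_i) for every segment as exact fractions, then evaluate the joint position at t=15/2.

  seg 0: a=-1 b=-21545/6636 c=0 d=8273/6636
  seg 1: a=-3 b=1637/3318 c=8273/2212 d=-4955/3318
  seg 2: a=1 b=-8185/3318 c=-11547/2212 d=17831/6636
  seg 3: a=-4 b=-32159/6636 c=1571/553 d=-2465/6636
  seg 4: a=-3 b=7199/3318 c=-1111/2212 d=1111/13272
S(15/2) = -10265/5056

Δ: Δ0=-2, Δ1=2, Δ2=-5, Δ3=1/3, Δ4=3/2
row 1: diag=6, rhs=24; c'=1/3, d'=4
row 2: denom=6−2·1/3=16/3; d'=(-42−2·4)/(16/3)=-75/8
row 3: denom=8−1·3/16=125/16; d'=(32−1·-75/8)/(125/16)=662/125
row 4: denom=10−3·48/125=1106/125; d'=(7−3·662/125)/(1106/125)=-1111/1106
back: M4=-1111/1106
back: M3=662/125−48/125·-1111/1106=3142/553
back: M2=-75/8−3/16·3142/553=-11547/1106
back: M1=4−1/3·-11547/1106=8273/1106
M: M0=0, M1=8273/1106, M2=-11547/1106, M3=3142/553, M4=-1111/1106, M5=0
seg 0: a=-1, c=M0/2=0, d=(M1−M0)/(6·1)=8273/6636, b=Δ0−h0·(2M0+M1)/6=-21545/6636
seg 1: a=-3, c=M1/2=8273/2212, d=(M2−M1)/(6·2)=-4955/3318, b=Δ1−h1·(2M1+M2)/6=1637/3318
seg 2: a=1, c=M2/2=-11547/2212, d=(M3−M2)/(6·1)=17831/6636, b=Δ2−h2·(2M2+M3)/6=-8185/3318
seg 3: a=-4, c=M3/2=1571/553, d=(M4−M3)/(6·3)=-2465/6636, b=Δ3−h3·(2M3+M4)/6=-32159/6636
seg 4: a=-3, c=M4/2=-1111/2212, d=(M5−M4)/(6·2)=1111/13272, b=Δ4−h4·(2M4+M5)/6=7199/3318
t_q=15/2 → seg 4, τ=1/2; S=-3+7199/3318·τ+-1111/2212·τ²+1111/13272·τ³=-10265/5056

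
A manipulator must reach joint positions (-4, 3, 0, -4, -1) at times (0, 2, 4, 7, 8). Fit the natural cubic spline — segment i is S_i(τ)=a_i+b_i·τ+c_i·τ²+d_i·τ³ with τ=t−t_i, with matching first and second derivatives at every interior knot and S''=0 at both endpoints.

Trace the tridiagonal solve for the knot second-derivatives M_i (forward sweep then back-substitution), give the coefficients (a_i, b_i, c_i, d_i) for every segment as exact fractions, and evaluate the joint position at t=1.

Δ: Δ0=7/2, Δ1=-3/2, Δ2=-4/3, Δ3=3
row 1: diag=8, rhs=-30; c'=1/4, d'=-15/4
row 2: denom=10−2·1/4=19/2; d'=(1−2·-15/4)/(19/2)=17/19
row 3: denom=8−3·6/19=134/19; d'=(26−3·17/19)/(134/19)=443/134
back: M3=443/134
back: M2=17/19−6/19·443/134=-10/67
back: M1=-15/4−1/4·-10/67=-995/268
M: M0=0, M1=-995/268, M2=-10/67, M3=443/134, M4=0
seg 0: a=-4, c=M0/2=0, d=(M1−M0)/(6·2)=-995/3216, b=Δ0−h0·(2M0+M1)/6=3809/804
seg 1: a=3, c=M1/2=-995/536, d=(M2−M1)/(6·2)=955/3216, b=Δ1−h1·(2M1+M2)/6=206/201
seg 2: a=0, c=M2/2=-5/67, d=(M3−M2)/(6·3)=463/2412, b=Δ2−h2·(2M2+M3)/6=-2281/804
seg 3: a=-4, c=M3/2=443/268, d=(M4−M3)/(6·1)=-443/804, b=Δ3−h3·(2M3+M4)/6=763/402
t_q=1 → seg 0, τ=1; S=-4+3809/804·τ+0·τ²+-995/3216·τ³=459/1072

  seg 0: a=-4 b=3809/804 c=0 d=-995/3216
  seg 1: a=3 b=206/201 c=-995/536 d=955/3216
  seg 2: a=0 b=-2281/804 c=-5/67 d=463/2412
  seg 3: a=-4 b=763/402 c=443/268 d=-443/804
S(1) = 459/1072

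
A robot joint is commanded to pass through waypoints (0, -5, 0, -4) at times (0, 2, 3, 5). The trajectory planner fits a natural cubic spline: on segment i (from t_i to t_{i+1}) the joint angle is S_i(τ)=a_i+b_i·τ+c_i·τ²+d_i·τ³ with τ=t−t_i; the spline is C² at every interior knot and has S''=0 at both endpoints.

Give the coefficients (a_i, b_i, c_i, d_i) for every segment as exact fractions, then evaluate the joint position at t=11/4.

Δ: Δ0=-5/2, Δ1=5, Δ2=-2
row 1: diag=6, rhs=45; c'=1/6, d'=15/2
row 2: denom=6−1·1/6=35/6; d'=(-42−1·15/2)/(35/6)=-297/35
back: M2=-297/35
back: M1=15/2−1/6·-297/35=312/35
M: M0=0, M1=312/35, M2=-297/35, M3=0
seg 0: a=0, c=M0/2=0, d=(M1−M0)/(6·2)=26/35, b=Δ0−h0·(2M0+M1)/6=-383/70
seg 1: a=-5, c=M1/2=156/35, d=(M2−M1)/(6·1)=-29/10, b=Δ1−h1·(2M1+M2)/6=241/70
seg 2: a=0, c=M2/2=-297/70, d=(M3−M2)/(6·2)=99/140, b=Δ2−h2·(2M2+M3)/6=128/35
t_q=11/4 → seg 1, τ=3/4; S=-5+241/70·τ+156/35·τ²+-29/10·τ³=-5081/4480

  seg 0: a=0 b=-383/70 c=0 d=26/35
  seg 1: a=-5 b=241/70 c=156/35 d=-29/10
  seg 2: a=0 b=128/35 c=-297/70 d=99/140
S(11/4) = -5081/4480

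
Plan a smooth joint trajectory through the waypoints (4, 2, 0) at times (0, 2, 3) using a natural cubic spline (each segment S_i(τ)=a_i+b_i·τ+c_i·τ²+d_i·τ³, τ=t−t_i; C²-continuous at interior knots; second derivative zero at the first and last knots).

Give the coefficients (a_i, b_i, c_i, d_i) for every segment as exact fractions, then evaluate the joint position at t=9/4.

  seg 0: a=4 b=-2/3 c=0 d=-1/12
  seg 1: a=2 b=-5/3 c=-1/2 d=1/6
S(9/4) = 199/128

Δ: Δ0=-1, Δ1=-2
row 1: diag=6, rhs=-6; c'=1/6, d'=-1
back: M1=-1
M: M0=0, M1=-1, M2=0
seg 0: a=4, c=M0/2=0, d=(M1−M0)/(6·2)=-1/12, b=Δ0−h0·(2M0+M1)/6=-2/3
seg 1: a=2, c=M1/2=-1/2, d=(M2−M1)/(6·1)=1/6, b=Δ1−h1·(2M1+M2)/6=-5/3
t_q=9/4 → seg 1, τ=1/4; S=2+-5/3·τ+-1/2·τ²+1/6·τ³=199/128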